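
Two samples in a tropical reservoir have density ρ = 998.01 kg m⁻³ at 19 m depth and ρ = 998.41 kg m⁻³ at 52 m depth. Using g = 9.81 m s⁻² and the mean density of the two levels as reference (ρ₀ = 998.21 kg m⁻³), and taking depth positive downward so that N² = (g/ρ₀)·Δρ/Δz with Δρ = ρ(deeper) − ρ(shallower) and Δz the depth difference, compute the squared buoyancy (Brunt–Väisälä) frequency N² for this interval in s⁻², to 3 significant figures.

Δρ = 998.41 − 998.01 = 0.40 kg m⁻³ over Δz = 52 − 19 = 33 m.
N² = (9.81/998.21) × (0.40/33) = 1.1912 × 10⁻⁴ s⁻² ≈ 1.19 × 10⁻⁴ s⁻².
Since Δρ > 0 the layer is stably stratified.

1.19 × 10⁻⁴ s⁻²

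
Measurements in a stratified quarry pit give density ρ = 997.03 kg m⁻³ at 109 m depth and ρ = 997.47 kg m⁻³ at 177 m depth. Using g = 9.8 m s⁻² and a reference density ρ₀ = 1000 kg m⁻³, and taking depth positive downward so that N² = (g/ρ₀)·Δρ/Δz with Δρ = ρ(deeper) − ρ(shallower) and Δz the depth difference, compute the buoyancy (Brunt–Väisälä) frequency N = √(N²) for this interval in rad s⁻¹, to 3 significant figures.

Δρ = 997.47 − 997.03 = 0.44 kg m⁻³ over Δz = 177 − 109 = 68 m.
N² = (9.8/1000) × (0.44/68) = 6.3412 × 10⁻⁵ s⁻².
N = √(6.3412 × 10⁻⁵) = 7.9632 × 10⁻³ rad s⁻¹ ≈ 7.96 × 10⁻³ rad s⁻¹.

7.96 × 10⁻³ rad s⁻¹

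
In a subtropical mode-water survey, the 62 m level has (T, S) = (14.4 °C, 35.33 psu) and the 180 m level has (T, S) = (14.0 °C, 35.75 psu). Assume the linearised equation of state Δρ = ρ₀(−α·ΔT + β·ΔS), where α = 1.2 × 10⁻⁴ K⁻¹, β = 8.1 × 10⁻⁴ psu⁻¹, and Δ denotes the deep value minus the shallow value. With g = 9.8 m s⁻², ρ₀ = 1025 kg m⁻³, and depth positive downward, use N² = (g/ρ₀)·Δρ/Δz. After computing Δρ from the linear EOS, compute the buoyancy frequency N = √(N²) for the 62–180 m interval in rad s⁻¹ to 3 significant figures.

ΔT = -0.4 K, ΔS = +0.42 psu (deep − shallow).
Δρ/ρ₀ = −αΔT + βΔS = 4.80 × 10⁻⁵ + 3.402 × 10⁻⁴ = 3.882 × 10⁻⁴, so Δρ ≈ 0.3979 kg m⁻³.
N² = (g/ρ₀)·Δρ/Δz = g·(Δρ/ρ₀)/Δz = 9.8 × 3.882 × 10⁻⁴ / 118 = 3.2240 × 10⁻⁵ s⁻².
N = √(3.2240 × 10⁻⁵) = 5.6780 × 10⁻³ rad s⁻¹ ≈ 5.68 × 10⁻³ rad s⁻¹.

5.68 × 10⁻³ rad s⁻¹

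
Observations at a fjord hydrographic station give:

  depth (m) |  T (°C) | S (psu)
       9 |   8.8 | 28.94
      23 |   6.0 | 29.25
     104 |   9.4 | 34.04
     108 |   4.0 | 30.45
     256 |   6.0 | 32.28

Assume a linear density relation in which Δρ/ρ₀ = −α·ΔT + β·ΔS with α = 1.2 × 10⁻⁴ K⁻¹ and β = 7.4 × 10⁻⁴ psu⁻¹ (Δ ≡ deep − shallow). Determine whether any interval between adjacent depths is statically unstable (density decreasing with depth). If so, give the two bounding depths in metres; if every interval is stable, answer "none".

104–108 m

Evaluate Δρ/ρ₀ = −αΔT + βΔS across each adjacent pair:
  9–23 m: −αΔT+βΔS = −(1.2 × 10⁻⁴)(-2.8)+(7.4 × 10⁻⁴)(+0.31) = 5.7 × 10⁻⁴ → stable
  23–104 m: −αΔT+βΔS = −(1.2 × 10⁻⁴)(+3.4)+(7.4 × 10⁻⁴)(+4.79) = 3.1 × 10⁻³ → stable
  104–108 m: −αΔT+βΔS = −(1.2 × 10⁻⁴)(-5.4)+(7.4 × 10⁻⁴)(-3.59) = -2.0 × 10⁻³ → UNSTABLE
  108–256 m: −αΔT+βΔS = −(1.2 × 10⁻⁴)(+2.0)+(7.4 × 10⁻⁴)(+1.83) = 1.1 × 10⁻³ → stable
The 104–108 m interval has Δρ < 0: lighter water underlies denser water.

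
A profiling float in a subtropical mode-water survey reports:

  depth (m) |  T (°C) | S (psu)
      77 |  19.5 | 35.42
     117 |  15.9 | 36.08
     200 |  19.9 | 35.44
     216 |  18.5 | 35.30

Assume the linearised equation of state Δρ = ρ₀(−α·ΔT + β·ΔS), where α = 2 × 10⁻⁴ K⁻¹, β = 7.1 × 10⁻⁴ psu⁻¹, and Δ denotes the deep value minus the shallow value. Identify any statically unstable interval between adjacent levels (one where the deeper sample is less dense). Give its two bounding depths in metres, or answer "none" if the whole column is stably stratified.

Evaluate Δρ/ρ₀ = −αΔT + βΔS across each adjacent pair:
  77–117 m: −αΔT+βΔS = −(2 × 10⁻⁴)(-3.6)+(7.1 × 10⁻⁴)(+0.66) = 1.2 × 10⁻³ → stable
  117–200 m: −αΔT+βΔS = −(2 × 10⁻⁴)(+4.0)+(7.1 × 10⁻⁴)(-0.64) = -1.3 × 10⁻³ → UNSTABLE
  200–216 m: −αΔT+βΔS = −(2 × 10⁻⁴)(-1.4)+(7.1 × 10⁻⁴)(-0.14) = 1.8 × 10⁻⁴ → stable
The 117–200 m interval has Δρ < 0: lighter water underlies denser water.

117–200 m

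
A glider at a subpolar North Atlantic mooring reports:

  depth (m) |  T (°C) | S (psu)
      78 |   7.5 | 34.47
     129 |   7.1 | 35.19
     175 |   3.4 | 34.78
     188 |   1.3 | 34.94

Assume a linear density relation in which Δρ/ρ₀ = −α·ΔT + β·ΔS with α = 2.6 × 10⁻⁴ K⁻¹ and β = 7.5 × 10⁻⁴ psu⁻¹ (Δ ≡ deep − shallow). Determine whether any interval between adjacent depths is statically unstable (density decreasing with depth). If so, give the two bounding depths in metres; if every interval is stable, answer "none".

Evaluate Δρ/ρ₀ = −αΔT + βΔS across each adjacent pair:
  78–129 m: −αΔT+βΔS = −(2.6 × 10⁻⁴)(-0.4)+(7.5 × 10⁻⁴)(+0.72) = 6.4 × 10⁻⁴ → stable
  129–175 m: −αΔT+βΔS = −(2.6 × 10⁻⁴)(-3.7)+(7.5 × 10⁻⁴)(-0.41) = 6.5 × 10⁻⁴ → stable
  175–188 m: −αΔT+βΔS = −(2.6 × 10⁻⁴)(-2.1)+(7.5 × 10⁻⁴)(+0.16) = 6.7 × 10⁻⁴ → stable
Every interval has Δρ > 0: the column is stably stratified throughout.

none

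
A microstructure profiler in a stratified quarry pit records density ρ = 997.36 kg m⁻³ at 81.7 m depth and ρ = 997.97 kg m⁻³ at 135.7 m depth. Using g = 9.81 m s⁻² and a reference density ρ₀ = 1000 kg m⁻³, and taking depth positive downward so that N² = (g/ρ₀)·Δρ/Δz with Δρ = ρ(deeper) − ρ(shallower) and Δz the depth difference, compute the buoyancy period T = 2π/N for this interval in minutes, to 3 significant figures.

9.95 min

Δρ = 997.97 − 997.36 = 0.61 kg m⁻³ over Δz = 135.7 − 81.7 = 54 m.
N² = (9.81/1000) × (0.61/54) = 1.1082 × 10⁻⁴ s⁻².
N = √(1.1082 × 10⁻⁴) = 0.010527 rad s⁻¹, so T = 2π/N = 596.86 s = 9.9477 min ≈ 9.95 min.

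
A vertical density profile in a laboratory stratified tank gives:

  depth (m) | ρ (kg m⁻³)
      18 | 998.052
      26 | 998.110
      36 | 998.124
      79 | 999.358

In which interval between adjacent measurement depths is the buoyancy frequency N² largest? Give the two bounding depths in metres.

Compute the density gradient over each adjacent pair:
  18–26 m: Δρ/Δz = 0.058/8 = 7.3 × 10⁻³ kg m⁻⁴
  26–36 m: Δρ/Δz = 0.014/10 = 1.4 × 10⁻³ kg m⁻⁴
  36–79 m: Δρ/Δz = 1.234/43 = 0.029 kg m⁻⁴
The largest gradient is in the 36–79 m interval — the pycnocline.

36–79 m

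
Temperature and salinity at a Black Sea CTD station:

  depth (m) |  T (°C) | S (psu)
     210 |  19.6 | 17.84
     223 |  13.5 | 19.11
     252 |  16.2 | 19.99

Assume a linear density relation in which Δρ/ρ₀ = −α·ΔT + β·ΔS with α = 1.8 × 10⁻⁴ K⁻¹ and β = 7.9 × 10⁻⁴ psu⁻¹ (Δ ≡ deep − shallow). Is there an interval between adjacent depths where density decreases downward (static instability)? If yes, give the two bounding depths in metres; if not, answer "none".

none

Evaluate Δρ/ρ₀ = −αΔT + βΔS across each adjacent pair:
  210–223 m: −αΔT+βΔS = −(1.8 × 10⁻⁴)(-6.1)+(7.9 × 10⁻⁴)(+1.27) = 2.1 × 10⁻³ → stable
  223–252 m: −αΔT+βΔS = −(1.8 × 10⁻⁴)(+2.7)+(7.9 × 10⁻⁴)(+0.88) = 2.1 × 10⁻⁴ → stable
Every interval has Δρ > 0: the column is stably stratified throughout.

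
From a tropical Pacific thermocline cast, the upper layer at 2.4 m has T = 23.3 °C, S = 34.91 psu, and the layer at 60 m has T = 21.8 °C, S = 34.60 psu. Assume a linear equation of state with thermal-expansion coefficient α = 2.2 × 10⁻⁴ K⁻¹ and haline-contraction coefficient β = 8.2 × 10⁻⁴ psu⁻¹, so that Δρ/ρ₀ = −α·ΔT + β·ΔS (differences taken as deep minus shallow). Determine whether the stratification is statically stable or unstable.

ΔT = 21.8 − 23.3 = -1.5 K and ΔS = 34.60 − 34.91 = -0.31 psu (deep − shallow).
−αΔT = 3.30 × 10⁻⁴; βΔS = -2.542 × 10⁻⁴; sum Δρ/ρ₀ = 7.58 × 10⁻⁵.
Δρ/ρ₀ > 0, so Δρ > 0: deeper water is denser → statically stable.

stable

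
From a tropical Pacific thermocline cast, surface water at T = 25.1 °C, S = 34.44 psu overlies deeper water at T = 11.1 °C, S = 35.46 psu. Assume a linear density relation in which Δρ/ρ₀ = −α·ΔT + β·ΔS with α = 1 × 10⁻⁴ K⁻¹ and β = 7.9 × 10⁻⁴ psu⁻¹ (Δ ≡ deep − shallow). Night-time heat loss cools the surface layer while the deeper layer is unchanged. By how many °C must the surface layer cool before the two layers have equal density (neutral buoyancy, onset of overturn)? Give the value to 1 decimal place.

Neutral buoyancy requires Δρ = 0, i.e. −α(T_deep − T_surf′) + β(S_deep − S_surf) = 0.
T_surf′ = T_deep − (β/α)·ΔS = 11.1 − (7.9 × 10⁻⁴/1 × 10⁻⁴)·(+1.02) = 3.042 °C.
Cooling required: 25.1 − (3.042) = 22.058 °C.

22.1 °C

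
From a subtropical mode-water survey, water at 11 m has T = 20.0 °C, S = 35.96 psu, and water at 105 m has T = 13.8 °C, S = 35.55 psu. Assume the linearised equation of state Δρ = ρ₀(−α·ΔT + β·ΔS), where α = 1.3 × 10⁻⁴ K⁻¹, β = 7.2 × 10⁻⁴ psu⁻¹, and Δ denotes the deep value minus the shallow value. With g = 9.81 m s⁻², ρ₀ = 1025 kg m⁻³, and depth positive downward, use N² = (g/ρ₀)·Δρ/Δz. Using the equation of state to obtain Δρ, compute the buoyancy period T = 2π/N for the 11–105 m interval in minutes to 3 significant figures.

ΔT = -6.2 K, ΔS = -0.41 psu (deep − shallow).
Δρ/ρ₀ = −αΔT + βΔS = 8.06 × 10⁻⁴ − 2.952 × 10⁻⁴ = 5.108 × 10⁻⁴, so Δρ ≈ 0.5236 kg m⁻³.
N² = (g/ρ₀)·Δρ/Δz = g·(Δρ/ρ₀)/Δz = 9.81 × 5.108 × 10⁻⁴ / 94 = 5.3308 × 10⁻⁵ s⁻².
N = √(5.3308 × 10⁻⁵) = 7.3012 × 10⁻³ rad s⁻¹ → T = 2π/N = 860.57 s = 14.343 min ≈ 14.3 min.

14.3 min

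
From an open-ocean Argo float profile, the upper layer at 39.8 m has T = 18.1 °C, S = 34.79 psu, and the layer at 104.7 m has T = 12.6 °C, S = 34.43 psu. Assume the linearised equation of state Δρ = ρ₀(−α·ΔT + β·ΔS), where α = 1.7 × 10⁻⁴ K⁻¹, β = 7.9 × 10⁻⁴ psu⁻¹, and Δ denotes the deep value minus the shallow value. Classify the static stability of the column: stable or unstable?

stable

ΔT = 12.6 − 18.1 = -5.5 K and ΔS = 34.43 − 34.79 = -0.36 psu (deep − shallow).
−αΔT = 9.35 × 10⁻⁴; βΔS = -2.844 × 10⁻⁴; sum Δρ/ρ₀ = 6.506 × 10⁻⁴.
Δρ/ρ₀ > 0, so Δρ > 0: deeper water is denser → statically stable.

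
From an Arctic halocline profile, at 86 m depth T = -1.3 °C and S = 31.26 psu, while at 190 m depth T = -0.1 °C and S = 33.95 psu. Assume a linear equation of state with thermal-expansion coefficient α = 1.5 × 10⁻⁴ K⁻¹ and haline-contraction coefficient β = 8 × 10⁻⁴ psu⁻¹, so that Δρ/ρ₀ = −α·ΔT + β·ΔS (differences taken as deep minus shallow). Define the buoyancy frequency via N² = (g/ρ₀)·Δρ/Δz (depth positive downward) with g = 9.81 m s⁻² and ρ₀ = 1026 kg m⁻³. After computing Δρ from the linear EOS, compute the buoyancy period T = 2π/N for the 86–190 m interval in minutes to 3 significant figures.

7.68 min

ΔT = +1.2 K, ΔS = +2.69 psu (deep − shallow).
Δρ/ρ₀ = −αΔT + βΔS = -1.80 × 10⁻⁴ + 2.152 × 10⁻³ = 1.972 × 10⁻³, so Δρ ≈ 2.023 kg m⁻³.
N² = (g/ρ₀)·Δρ/Δz = g·(Δρ/ρ₀)/Δz = 9.81 × 1.972 × 10⁻³ / 104 = 1.8601 × 10⁻⁴ s⁻².
N = √(1.8601 × 10⁻⁴) = 0.013639 rad s⁻¹ → T = 2π/N = 460.68 s = 7.6780 min ≈ 7.68 min.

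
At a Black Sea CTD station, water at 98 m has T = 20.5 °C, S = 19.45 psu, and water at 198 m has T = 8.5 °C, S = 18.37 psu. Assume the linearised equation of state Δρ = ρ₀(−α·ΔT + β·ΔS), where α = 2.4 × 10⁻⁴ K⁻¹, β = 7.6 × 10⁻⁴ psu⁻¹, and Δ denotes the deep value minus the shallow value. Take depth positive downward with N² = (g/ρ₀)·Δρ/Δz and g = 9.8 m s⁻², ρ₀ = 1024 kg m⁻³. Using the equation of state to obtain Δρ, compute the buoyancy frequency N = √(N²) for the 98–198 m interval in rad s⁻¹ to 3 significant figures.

0.0142 rad s⁻¹

ΔT = -12.0 K, ΔS = -1.08 psu (deep − shallow).
Δρ/ρ₀ = −αΔT + βΔS = 2.88 × 10⁻³ − 8.208 × 10⁻⁴ = 2.0592 × 10⁻³, so Δρ ≈ 2.109 kg m⁻³.
N² = (g/ρ₀)·Δρ/Δz = g·(Δρ/ρ₀)/Δz = 9.8 × 2.0592 × 10⁻³ / 100 = 2.0180 × 10⁻⁴ s⁻².
N = √(2.0180 × 10⁻⁴) = 0.014206 rad s⁻¹ ≈ 0.0142 rad s⁻¹.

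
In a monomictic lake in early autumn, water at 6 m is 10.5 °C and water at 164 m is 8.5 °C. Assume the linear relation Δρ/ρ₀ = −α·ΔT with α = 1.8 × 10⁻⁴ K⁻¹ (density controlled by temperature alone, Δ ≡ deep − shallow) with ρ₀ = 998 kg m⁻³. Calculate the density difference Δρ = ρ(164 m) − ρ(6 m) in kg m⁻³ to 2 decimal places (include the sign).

+0.36 kg m⁻³

ΔT = -2.0 K, Δρ/ρ₀ = −αΔT = 3.60 × 10⁻⁴.
Δρ = 998 × (3.60 × 10⁻⁴) = +0.36 kg m⁻³.
Positive Δρ: denser below, stable.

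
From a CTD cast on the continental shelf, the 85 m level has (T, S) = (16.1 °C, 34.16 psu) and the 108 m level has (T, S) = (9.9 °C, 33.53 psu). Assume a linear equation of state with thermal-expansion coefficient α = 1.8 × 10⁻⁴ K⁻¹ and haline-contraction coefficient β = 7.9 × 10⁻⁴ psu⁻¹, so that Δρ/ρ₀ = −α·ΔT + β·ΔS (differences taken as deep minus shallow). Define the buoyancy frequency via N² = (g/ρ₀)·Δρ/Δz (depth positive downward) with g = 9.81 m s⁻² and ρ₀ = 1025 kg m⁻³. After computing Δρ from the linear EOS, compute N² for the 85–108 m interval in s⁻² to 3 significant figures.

2.64 × 10⁻⁴ s⁻²

ΔT = -6.2 K, ΔS = -0.63 psu (deep − shallow).
Δρ/ρ₀ = −αΔT + βΔS = 1.116 × 10⁻³ − 4.977 × 10⁻⁴ = 6.183 × 10⁻⁴, so Δρ ≈ 0.6338 kg m⁻³.
N² = (g/ρ₀)·Δρ/Δz = g·(Δρ/ρ₀)/Δz = 9.81 × 6.183 × 10⁻⁴ / 23 = 2.6372 × 10⁻⁴ s⁻² ≈ 2.64 × 10⁻⁴ s⁻².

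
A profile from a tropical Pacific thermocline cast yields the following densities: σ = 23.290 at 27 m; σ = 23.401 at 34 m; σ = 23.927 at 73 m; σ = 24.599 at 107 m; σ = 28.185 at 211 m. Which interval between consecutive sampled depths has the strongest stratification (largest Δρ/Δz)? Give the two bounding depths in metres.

107–211 m

Compute the density gradient over each adjacent pair:
  27–34 m: Δρ/Δz = 0.111/7 = 0.016 kg m⁻⁴
  34–73 m: Δρ/Δz = 0.526/39 = 0.013 kg m⁻⁴
  73–107 m: Δρ/Δz = 0.672/34 = 0.020 kg m⁻⁴
  107–211 m: Δρ/Δz = 3.586/104 = 0.034 kg m⁻⁴
The largest gradient is in the 107–211 m interval — the pycnocline.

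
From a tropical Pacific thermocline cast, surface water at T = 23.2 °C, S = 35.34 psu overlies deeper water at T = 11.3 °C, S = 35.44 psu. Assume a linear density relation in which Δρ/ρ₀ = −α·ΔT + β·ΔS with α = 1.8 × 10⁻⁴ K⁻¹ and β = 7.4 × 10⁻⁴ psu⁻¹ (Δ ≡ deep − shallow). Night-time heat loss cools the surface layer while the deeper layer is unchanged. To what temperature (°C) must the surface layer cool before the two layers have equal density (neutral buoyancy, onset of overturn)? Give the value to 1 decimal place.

10.9 °C

Neutral buoyancy requires Δρ = 0, i.e. −α(T_deep − T_surf′) + β(S_deep − S_surf) = 0.
T_surf′ = T_deep − (β/α)·ΔS = 11.3 − (7.4 × 10⁻⁴/1.8 × 10⁻⁴)·(+0.10) = 10.889 °C.
Cooling required: 23.2 − (10.889) = 12.311 °C.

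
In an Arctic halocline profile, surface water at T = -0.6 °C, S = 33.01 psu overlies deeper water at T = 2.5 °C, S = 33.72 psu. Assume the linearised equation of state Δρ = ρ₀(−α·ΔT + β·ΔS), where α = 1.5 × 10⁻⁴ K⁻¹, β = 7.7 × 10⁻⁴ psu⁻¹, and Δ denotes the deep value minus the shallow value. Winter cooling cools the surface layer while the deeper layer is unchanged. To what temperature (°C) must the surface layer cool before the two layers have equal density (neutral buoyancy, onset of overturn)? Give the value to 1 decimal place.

-1.1 °C

Neutral buoyancy requires Δρ = 0, i.e. −α(T_deep − T_surf′) + β(S_deep − S_surf) = 0.
T_surf′ = T_deep − (β/α)·ΔS = 2.5 − (7.7 × 10⁻⁴/1.5 × 10⁻⁴)·(+0.71) = -1.145 °C.
Cooling required: -0.6 − (-1.145) = 0.545 °C.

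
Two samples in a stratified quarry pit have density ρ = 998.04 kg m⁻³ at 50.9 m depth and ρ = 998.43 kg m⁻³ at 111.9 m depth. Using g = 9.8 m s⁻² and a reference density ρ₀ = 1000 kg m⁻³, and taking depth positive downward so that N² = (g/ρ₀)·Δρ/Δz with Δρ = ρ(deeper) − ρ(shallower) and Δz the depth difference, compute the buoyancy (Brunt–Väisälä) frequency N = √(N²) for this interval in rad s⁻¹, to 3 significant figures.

7.92 × 10⁻³ rad s⁻¹

Δρ = 998.43 − 998.04 = 0.39 kg m⁻³ over Δz = 111.9 − 50.9 = 61 m.
N² = (9.8/1000) × (0.39/61) = 6.2656 × 10⁻⁵ s⁻².
N = √(6.2656 × 10⁻⁵) = 7.9156 × 10⁻³ rad s⁻¹ ≈ 7.92 × 10⁻³ rad s⁻¹.
A positive N² confirms static stability across the interval.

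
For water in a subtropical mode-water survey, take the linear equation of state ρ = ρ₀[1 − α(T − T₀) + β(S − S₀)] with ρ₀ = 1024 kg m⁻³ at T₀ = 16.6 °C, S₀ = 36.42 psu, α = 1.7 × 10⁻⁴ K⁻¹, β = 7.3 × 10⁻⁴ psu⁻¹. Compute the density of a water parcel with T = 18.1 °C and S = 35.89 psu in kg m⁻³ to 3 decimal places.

1023.343 kg m⁻³

T − T₀ = +1.5 K, S − S₀ = -0.53 psu.
Bracket = 1 − α·(+1.5) + β·(-0.53) = 1 + (-6.419 × 10⁻⁴) = 0.9993581.
ρ = 1024 × 0.9993581 = 1023.343 kg m⁻³.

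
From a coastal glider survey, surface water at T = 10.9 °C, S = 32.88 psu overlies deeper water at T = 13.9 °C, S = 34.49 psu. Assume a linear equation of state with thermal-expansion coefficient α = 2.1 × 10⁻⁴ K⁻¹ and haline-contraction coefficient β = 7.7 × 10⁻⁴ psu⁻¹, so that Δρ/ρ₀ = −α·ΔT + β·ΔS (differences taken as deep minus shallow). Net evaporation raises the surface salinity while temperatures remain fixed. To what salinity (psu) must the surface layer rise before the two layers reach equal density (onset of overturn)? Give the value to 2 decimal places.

Neutral buoyancy requires −α(T_deep − T_surf) + β(S_deep − S_surf′) = 0.
S_surf′ = S_deep − (α/β)·ΔT = 34.49 − (2.1 × 10⁻⁴/7.7 × 10⁻⁴)·(+3.0) = 33.6718 psu.
Increase required: 33.6718 − 32.88 = 0.7918 psu.

33.67 psu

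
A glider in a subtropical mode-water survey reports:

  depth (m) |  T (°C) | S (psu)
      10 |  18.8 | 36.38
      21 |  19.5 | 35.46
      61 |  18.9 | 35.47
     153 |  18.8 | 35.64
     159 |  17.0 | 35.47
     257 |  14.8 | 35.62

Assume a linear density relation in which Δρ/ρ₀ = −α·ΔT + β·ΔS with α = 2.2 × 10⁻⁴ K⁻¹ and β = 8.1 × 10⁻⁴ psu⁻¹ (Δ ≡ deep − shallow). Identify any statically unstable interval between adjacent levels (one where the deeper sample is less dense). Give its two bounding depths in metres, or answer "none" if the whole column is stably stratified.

Evaluate Δρ/ρ₀ = −αΔT + βΔS across each adjacent pair:
  10–21 m: −αΔT+βΔS = −(2.2 × 10⁻⁴)(+0.7)+(8.1 × 10⁻⁴)(-0.92) = -9.0 × 10⁻⁴ → UNSTABLE
  21–61 m: −αΔT+βΔS = −(2.2 × 10⁻⁴)(-0.6)+(8.1 × 10⁻⁴)(+0.01) = 1.4 × 10⁻⁴ → stable
  61–153 m: −αΔT+βΔS = −(2.2 × 10⁻⁴)(-0.1)+(8.1 × 10⁻⁴)(+0.17) = 1.6 × 10⁻⁴ → stable
  153–159 m: −αΔT+βΔS = −(2.2 × 10⁻⁴)(-1.8)+(8.1 × 10⁻⁴)(-0.17) = 2.6 × 10⁻⁴ → stable
  159–257 m: −αΔT+βΔS = −(2.2 × 10⁻⁴)(-2.2)+(8.1 × 10⁻⁴)(+0.15) = 6.1 × 10⁻⁴ → stable
The 10–21 m interval has Δρ < 0: lighter water underlies denser water.

10–21 m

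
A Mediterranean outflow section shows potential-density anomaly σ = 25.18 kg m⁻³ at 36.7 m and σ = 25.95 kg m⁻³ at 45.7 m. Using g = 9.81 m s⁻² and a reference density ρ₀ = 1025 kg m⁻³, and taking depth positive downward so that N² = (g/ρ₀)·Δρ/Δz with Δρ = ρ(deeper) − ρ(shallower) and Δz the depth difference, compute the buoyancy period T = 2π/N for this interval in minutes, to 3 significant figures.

Δρ = 1025.95 − 1025.18 = 0.77 kg m⁻³ over Δz = 45.7 − 36.7 = 9 m.
N² = (9.81/1025) × (0.77/9) = 8.1883 × 10⁻⁴ s⁻².
N = √(8.1883 × 10⁻⁴) = 0.028615 rad s⁻¹, so T = 2π/N = 219.58 s = 3.6597 min ≈ 3.66 min.

3.66 min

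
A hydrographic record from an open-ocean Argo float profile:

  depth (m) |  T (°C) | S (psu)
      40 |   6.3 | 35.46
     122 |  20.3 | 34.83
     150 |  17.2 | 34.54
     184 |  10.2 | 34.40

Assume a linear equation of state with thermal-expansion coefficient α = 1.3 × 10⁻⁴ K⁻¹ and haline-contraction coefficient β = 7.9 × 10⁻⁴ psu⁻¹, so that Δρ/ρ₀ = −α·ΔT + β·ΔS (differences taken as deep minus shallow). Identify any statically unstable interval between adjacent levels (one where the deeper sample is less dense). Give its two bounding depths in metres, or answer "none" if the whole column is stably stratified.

40–122 m

Evaluate Δρ/ρ₀ = −αΔT + βΔS across each adjacent pair:
  40–122 m: −αΔT+βΔS = −(1.3 × 10⁻⁴)(+14.0)+(7.9 × 10⁻⁴)(-0.63) = -2.3 × 10⁻³ → UNSTABLE
  122–150 m: −αΔT+βΔS = −(1.3 × 10⁻⁴)(-3.1)+(7.9 × 10⁻⁴)(-0.29) = 1.7 × 10⁻⁴ → stable
  150–184 m: −αΔT+βΔS = −(1.3 × 10⁻⁴)(-7.0)+(7.9 × 10⁻⁴)(-0.14) = 8.0 × 10⁻⁴ → stable
The 40–122 m interval has Δρ < 0: lighter water underlies denser water.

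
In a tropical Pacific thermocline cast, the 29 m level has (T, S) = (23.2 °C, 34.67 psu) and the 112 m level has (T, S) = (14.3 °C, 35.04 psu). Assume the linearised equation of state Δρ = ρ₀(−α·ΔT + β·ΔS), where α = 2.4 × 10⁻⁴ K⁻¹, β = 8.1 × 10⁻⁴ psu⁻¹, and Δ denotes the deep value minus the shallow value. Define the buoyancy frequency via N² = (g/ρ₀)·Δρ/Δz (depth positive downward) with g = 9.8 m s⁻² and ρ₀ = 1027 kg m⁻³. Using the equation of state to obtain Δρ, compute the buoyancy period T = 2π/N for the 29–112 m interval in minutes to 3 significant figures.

6.18 min

ΔT = -8.9 K, ΔS = +0.37 psu (deep − shallow).
Δρ/ρ₀ = −αΔT + βΔS = 2.136 × 10⁻³ + 2.997 × 10⁻⁴ = 2.4357 × 10⁻³, so Δρ ≈ 2.501 kg m⁻³.
N² = (g/ρ₀)·Δρ/Δz = g·(Δρ/ρ₀)/Δz = 9.8 × 2.4357 × 10⁻³ / 83 = 2.8759 × 10⁻⁴ s⁻².
N = √(2.8759 × 10⁻⁴) = 0.016958 rad s⁻¹ → T = 2π/N = 370.51 s = 6.1752 min ≈ 6.18 min.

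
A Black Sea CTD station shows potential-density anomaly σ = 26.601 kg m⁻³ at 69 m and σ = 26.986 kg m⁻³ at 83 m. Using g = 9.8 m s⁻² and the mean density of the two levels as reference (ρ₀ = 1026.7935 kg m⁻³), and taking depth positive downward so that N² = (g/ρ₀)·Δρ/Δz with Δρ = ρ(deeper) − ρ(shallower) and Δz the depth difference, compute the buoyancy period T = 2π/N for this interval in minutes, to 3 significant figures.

6.46 min

Δρ = 1026.986 − 1026.601 = 0.385 kg m⁻³ over Δz = 83 − 69 = 14 m.
N² = (9.8/1026.7935) × (0.385/14) = 2.6247 × 10⁻⁴ s⁻².
N = √(2.6247 × 10⁻⁴) = 0.016201 rad s⁻¹, so T = 2π/N = 387.83 s = 6.4638 min ≈ 6.46 min.
A positive N² confirms static stability across the interval.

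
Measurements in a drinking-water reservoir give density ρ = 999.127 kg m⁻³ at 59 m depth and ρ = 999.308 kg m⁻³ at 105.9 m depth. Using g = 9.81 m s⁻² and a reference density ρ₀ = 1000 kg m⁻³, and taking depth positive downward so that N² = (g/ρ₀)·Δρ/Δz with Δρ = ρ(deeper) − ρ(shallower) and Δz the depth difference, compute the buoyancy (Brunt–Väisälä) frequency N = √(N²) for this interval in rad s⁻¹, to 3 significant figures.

Δρ = 999.308 − 999.127 = 0.181 kg m⁻³ over Δz = 105.9 − 59 = 46.9 m.
N² = (9.81/1000) × (0.181/46.9) = 3.7859 × 10⁻⁵ s⁻².
N = √(3.7859 × 10⁻⁵) = 6.1530 × 10⁻³ rad s⁻¹ ≈ 6.15 × 10⁻³ rad s⁻¹.

6.15 × 10⁻³ rad s⁻¹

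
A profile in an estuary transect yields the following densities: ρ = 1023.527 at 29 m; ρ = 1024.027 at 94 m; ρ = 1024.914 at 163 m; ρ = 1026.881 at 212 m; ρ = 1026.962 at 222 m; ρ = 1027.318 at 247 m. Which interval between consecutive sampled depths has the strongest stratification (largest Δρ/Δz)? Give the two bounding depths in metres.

163–212 m

Compute the density gradient over each adjacent pair:
  29–94 m: Δρ/Δz = 0.500/65 = 7.7 × 10⁻³ kg m⁻⁴
  94–163 m: Δρ/Δz = 0.887/69 = 0.013 kg m⁻⁴
  163–212 m: Δρ/Δz = 1.967/49 = 0.040 kg m⁻⁴
  212–222 m: Δρ/Δz = 0.081/10 = 8.1 × 10⁻³ kg m⁻⁴
  222–247 m: Δρ/Δz = 0.356/25 = 0.014 kg m⁻⁴
The largest gradient is in the 163–212 m interval — the pycnocline.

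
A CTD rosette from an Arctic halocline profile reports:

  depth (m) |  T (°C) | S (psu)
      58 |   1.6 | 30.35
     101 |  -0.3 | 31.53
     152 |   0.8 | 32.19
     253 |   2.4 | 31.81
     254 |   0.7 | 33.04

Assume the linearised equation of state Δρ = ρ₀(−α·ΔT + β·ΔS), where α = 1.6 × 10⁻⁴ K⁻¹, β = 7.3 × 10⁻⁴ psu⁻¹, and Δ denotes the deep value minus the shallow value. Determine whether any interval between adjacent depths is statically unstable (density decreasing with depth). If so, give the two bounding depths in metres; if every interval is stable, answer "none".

Evaluate Δρ/ρ₀ = −αΔT + βΔS across each adjacent pair:
  58–101 m: −αΔT+βΔS = −(1.6 × 10⁻⁴)(-1.9)+(7.3 × 10⁻⁴)(+1.18) = 1.2 × 10⁻³ → stable
  101–152 m: −αΔT+βΔS = −(1.6 × 10⁻⁴)(+1.1)+(7.3 × 10⁻⁴)(+0.66) = 3.1 × 10⁻⁴ → stable
  152–253 m: −αΔT+βΔS = −(1.6 × 10⁻⁴)(+1.6)+(7.3 × 10⁻⁴)(-0.38) = -5.3 × 10⁻⁴ → UNSTABLE
  253–254 m: −αΔT+βΔS = −(1.6 × 10⁻⁴)(-1.7)+(7.3 × 10⁻⁴)(+1.23) = 1.2 × 10⁻³ → stable
The 152–253 m interval has Δρ < 0: lighter water underlies denser water.

152–253 m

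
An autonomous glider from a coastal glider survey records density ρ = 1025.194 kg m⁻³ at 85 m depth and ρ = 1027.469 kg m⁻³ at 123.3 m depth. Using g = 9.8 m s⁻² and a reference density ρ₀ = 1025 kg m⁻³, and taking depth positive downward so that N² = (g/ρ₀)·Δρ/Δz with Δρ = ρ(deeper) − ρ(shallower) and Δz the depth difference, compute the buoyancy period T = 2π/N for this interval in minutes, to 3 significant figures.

Δρ = 1027.469 − 1025.194 = 2.275 kg m⁻³ over Δz = 123.3 − 85 = 38.3 m.
N² = (9.8/1025) × (2.275/38.3) = 5.6792 × 10⁻⁴ s⁻².
N = √(5.6792 × 10⁻⁴) = 0.023831 rad s⁻¹, so T = 2π/N = 263.66 s = 4.3943 min ≈ 4.39 min.

4.39 min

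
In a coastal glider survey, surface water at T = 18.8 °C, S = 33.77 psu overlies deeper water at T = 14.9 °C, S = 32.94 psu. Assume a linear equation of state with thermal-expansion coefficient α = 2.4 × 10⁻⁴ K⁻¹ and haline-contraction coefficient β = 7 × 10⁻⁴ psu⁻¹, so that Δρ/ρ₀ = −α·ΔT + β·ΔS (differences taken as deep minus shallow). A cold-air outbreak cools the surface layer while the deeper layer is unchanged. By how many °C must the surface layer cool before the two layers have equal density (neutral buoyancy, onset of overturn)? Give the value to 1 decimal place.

Neutral buoyancy requires Δρ = 0, i.e. −α(T_deep − T_surf′) + β(S_deep − S_surf) = 0.
T_surf′ = T_deep − (β/α)·ΔS = 14.9 − (7 × 10⁻⁴/2.4 × 10⁻⁴)·(-0.83) = 17.321 °C.
Cooling required: 18.8 − (17.321) = 1.479 °C.

1.5 °C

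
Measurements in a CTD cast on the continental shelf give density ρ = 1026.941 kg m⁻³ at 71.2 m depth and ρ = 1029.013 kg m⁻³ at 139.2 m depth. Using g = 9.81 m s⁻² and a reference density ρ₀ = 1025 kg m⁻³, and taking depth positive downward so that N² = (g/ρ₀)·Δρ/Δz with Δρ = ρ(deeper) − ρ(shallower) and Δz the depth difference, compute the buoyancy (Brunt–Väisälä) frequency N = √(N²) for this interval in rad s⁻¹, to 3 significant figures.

Δρ = 1029.013 − 1026.941 = 2.072 kg m⁻³ over Δz = 139.2 − 71.2 = 68 m.
N² = (9.81/1025) × (2.072/68) = 2.9163 × 10⁻⁴ s⁻².
N = √(2.9163 × 10⁻⁴) = 0.017077 rad s⁻¹ ≈ 0.0171 rad s⁻¹.

0.0171 rad s⁻¹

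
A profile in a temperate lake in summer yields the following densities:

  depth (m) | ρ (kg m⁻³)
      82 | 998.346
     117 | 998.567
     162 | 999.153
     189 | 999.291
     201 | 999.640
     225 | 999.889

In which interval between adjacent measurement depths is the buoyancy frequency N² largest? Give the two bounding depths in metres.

189–201 m

Compute the density gradient over each adjacent pair:
  82–117 m: Δρ/Δz = 0.221/35 = 6.3 × 10⁻³ kg m⁻⁴
  117–162 m: Δρ/Δz = 0.586/45 = 0.013 kg m⁻⁴
  162–189 m: Δρ/Δz = 0.138/27 = 5.1 × 10⁻³ kg m⁻⁴
  189–201 m: Δρ/Δz = 0.349/12 = 0.029 kg m⁻⁴
  201–225 m: Δρ/Δz = 0.249/24 = 0.010 kg m⁻⁴
The largest gradient is in the 189–201 m interval — the pycnocline.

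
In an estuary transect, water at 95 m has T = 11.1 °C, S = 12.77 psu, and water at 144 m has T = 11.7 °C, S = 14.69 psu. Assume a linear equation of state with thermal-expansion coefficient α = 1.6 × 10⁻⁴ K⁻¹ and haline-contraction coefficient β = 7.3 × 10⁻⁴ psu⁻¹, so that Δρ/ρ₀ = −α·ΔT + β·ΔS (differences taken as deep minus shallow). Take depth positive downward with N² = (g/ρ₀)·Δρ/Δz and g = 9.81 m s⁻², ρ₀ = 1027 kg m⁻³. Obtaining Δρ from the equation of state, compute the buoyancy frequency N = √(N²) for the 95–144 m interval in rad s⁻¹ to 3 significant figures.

ΔT = +0.6 K, ΔS = +1.92 psu (deep − shallow).
Δρ/ρ₀ = −αΔT + βΔS = -9.60 × 10⁻⁵ + 1.4016 × 10⁻³ = 1.3056 × 10⁻³, so Δρ ≈ 1.341 kg m⁻³.
N² = (g/ρ₀)·Δρ/Δz = g·(Δρ/ρ₀)/Δz = 9.81 × 1.3056 × 10⁻³ / 49 = 2.6139 × 10⁻⁴ s⁻².
N = √(2.6139 × 10⁻⁴) = 0.016168 rad s⁻¹ ≈ 0.0162 rad s⁻¹.

0.0162 rad s⁻¹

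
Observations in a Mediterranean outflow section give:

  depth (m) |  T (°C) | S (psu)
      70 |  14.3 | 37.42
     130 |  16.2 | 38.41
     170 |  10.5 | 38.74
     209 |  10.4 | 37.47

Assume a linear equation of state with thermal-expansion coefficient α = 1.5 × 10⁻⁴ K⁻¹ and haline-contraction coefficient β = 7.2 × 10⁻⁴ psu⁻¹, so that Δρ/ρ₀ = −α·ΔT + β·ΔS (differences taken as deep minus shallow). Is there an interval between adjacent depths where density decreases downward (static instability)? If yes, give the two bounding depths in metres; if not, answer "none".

Evaluate Δρ/ρ₀ = −αΔT + βΔS across each adjacent pair:
  70–130 m: −αΔT+βΔS = −(1.5 × 10⁻⁴)(+1.9)+(7.2 × 10⁻⁴)(+0.99) = 4.3 × 10⁻⁴ → stable
  130–170 m: −αΔT+βΔS = −(1.5 × 10⁻⁴)(-5.7)+(7.2 × 10⁻⁴)(+0.33) = 1.1 × 10⁻³ → stable
  170–209 m: −αΔT+βΔS = −(1.5 × 10⁻⁴)(-0.1)+(7.2 × 10⁻⁴)(-1.27) = -9.0 × 10⁻⁴ → UNSTABLE
The 170–209 m interval has Δρ < 0: lighter water underlies denser water.

170–209 m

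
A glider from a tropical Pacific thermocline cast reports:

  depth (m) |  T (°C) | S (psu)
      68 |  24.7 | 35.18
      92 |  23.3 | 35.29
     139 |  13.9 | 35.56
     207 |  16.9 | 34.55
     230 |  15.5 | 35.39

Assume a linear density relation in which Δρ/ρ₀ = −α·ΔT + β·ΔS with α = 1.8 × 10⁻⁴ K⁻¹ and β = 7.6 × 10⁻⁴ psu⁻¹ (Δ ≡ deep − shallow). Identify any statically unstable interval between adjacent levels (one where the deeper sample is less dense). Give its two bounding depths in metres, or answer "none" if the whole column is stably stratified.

Evaluate Δρ/ρ₀ = −αΔT + βΔS across each adjacent pair:
  68–92 m: −αΔT+βΔS = −(1.8 × 10⁻⁴)(-1.4)+(7.6 × 10⁻⁴)(+0.11) = 3.4 × 10⁻⁴ → stable
  92–139 m: −αΔT+βΔS = −(1.8 × 10⁻⁴)(-9.4)+(7.6 × 10⁻⁴)(+0.27) = 1.9 × 10⁻³ → stable
  139–207 m: −αΔT+βΔS = −(1.8 × 10⁻⁴)(+3.0)+(7.6 × 10⁻⁴)(-1.01) = -1.3 × 10⁻³ → UNSTABLE
  207–230 m: −αΔT+βΔS = −(1.8 × 10⁻⁴)(-1.4)+(7.6 × 10⁻⁴)(+0.84) = 8.9 × 10⁻⁴ → stable
The 139–207 m interval has Δρ < 0: lighter water underlies denser water.

139–207 m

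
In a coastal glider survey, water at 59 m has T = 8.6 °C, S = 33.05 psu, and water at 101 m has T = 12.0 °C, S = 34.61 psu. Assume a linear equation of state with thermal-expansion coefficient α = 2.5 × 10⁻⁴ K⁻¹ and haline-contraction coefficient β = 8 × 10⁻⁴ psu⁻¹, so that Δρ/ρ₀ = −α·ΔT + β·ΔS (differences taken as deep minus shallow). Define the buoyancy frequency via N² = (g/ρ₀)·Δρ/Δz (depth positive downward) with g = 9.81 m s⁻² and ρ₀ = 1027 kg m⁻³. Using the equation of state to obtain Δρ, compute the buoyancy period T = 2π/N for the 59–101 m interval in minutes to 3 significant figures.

ΔT = +3.4 K, ΔS = +1.56 psu (deep − shallow).
Δρ/ρ₀ = −αΔT + βΔS = -8.50 × 10⁻⁴ + 1.248 × 10⁻³ = 3.98 × 10⁻⁴, so Δρ ≈ 0.4087 kg m⁻³.
N² = (g/ρ₀)·Δρ/Δz = g·(Δρ/ρ₀)/Δz = 9.81 × 3.98 × 10⁻⁴ / 42 = 9.2961 × 10⁻⁵ s⁻².
N = √(9.2961 × 10⁻⁵) = 9.6416 × 10⁻³ rad s⁻¹ → T = 2π/N = 651.67 s = 10.861 min ≈ 10.9 min.

10.9 min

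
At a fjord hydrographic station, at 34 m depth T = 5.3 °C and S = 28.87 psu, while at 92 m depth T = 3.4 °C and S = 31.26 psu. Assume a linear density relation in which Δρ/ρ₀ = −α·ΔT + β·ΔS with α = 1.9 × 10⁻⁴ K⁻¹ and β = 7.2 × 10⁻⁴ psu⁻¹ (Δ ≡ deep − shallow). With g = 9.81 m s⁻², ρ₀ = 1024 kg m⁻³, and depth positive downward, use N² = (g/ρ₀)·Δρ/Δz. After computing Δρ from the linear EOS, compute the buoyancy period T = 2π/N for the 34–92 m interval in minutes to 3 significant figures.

ΔT = -1.9 K, ΔS = +2.39 psu (deep − shallow).
Δρ/ρ₀ = −αΔT + βΔS = 3.61 × 10⁻⁴ + 1.7208 × 10⁻³ = 2.0818 × 10⁻³, so Δρ ≈ 2.132 kg m⁻³.
N² = (g/ρ₀)·Δρ/Δz = g·(Δρ/ρ₀)/Δz = 9.81 × 2.0818 × 10⁻³ / 58 = 3.5211 × 10⁻⁴ s⁻².
N = √(3.5211 × 10⁻⁴) = 0.018765 rad s⁻¹ → T = 2π/N = 334.84 s = 5.5807 min ≈ 5.58 min.

5.58 min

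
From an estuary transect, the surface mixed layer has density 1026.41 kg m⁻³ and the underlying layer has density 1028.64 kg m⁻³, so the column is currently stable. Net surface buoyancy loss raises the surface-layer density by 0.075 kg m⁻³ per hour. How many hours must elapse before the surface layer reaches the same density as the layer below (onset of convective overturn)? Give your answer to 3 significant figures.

29.7 hours

Density deficit of the surface layer: 1028.64 − 1026.41 = 2.23 kg m⁻³.
Required change = 2.23 / 0.075 = 29.7 hours.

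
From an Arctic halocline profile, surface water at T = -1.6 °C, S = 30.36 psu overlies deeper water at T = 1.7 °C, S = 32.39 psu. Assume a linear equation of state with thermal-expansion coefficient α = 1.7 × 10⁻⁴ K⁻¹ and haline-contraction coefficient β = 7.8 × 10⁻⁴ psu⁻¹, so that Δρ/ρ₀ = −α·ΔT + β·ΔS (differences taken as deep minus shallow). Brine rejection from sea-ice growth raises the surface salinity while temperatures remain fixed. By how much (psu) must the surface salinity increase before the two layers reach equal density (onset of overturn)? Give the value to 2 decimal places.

Neutral buoyancy requires −α(T_deep − T_surf) + β(S_deep − S_surf′) = 0.
S_surf′ = S_deep − (α/β)·ΔT = 32.39 − (1.7 × 10⁻⁴/7.8 × 10⁻⁴)·(+3.3) = 31.6708 psu.
Increase required: 31.6708 − 30.36 = 1.3108 psu.

1.31 psu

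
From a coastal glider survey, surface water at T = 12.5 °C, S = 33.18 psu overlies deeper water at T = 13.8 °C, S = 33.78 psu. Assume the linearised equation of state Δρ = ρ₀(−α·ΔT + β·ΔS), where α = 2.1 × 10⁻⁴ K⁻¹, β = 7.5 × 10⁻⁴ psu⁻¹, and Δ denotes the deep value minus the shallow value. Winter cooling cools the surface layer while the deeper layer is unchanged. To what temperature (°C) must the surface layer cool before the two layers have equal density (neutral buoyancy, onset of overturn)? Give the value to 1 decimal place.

11.7 °C

Neutral buoyancy requires Δρ = 0, i.e. −α(T_deep − T_surf′) + β(S_deep − S_surf) = 0.
T_surf′ = T_deep − (β/α)·ΔS = 13.8 − (7.5 × 10⁻⁴/2.1 × 10⁻⁴)·(+0.60) = 11.657 °C.
Cooling required: 12.5 − (11.657) = 0.843 °C.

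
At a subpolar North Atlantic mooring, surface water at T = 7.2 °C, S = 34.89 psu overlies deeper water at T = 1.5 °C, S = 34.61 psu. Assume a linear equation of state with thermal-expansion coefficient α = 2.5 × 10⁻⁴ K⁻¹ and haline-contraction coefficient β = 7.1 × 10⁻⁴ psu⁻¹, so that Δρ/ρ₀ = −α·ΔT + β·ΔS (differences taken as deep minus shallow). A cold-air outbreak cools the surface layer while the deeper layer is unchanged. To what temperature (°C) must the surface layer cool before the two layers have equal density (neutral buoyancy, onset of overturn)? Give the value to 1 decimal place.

2.3 °C

Neutral buoyancy requires Δρ = 0, i.e. −α(T_deep − T_surf′) + β(S_deep − S_surf) = 0.
T_surf′ = T_deep − (β/α)·ΔS = 1.5 − (7.1 × 10⁻⁴/2.5 × 10⁻⁴)·(-0.28) = 2.295 °C.
Cooling required: 7.2 − (2.295) = 4.905 °C.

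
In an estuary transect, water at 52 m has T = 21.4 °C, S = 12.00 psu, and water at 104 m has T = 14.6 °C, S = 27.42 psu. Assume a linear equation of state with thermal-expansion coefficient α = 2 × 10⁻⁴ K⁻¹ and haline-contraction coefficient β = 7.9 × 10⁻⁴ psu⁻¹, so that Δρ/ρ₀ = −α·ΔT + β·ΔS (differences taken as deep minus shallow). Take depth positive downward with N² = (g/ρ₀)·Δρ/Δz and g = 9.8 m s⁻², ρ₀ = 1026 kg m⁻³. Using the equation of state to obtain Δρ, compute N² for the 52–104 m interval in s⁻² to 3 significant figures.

ΔT = -6.8 K, ΔS = +15.42 psu (deep − shallow).
Δρ/ρ₀ = −αΔT + βΔS = 1.36 × 10⁻³ + 0.0121818 = 0.0135418, so Δρ ≈ 13.89 kg m⁻³.
N² = (g/ρ₀)·Δρ/Δz = g·(Δρ/ρ₀)/Δz = 9.8 × 0.0135418 / 52 = 2.5521 × 10⁻³ s⁻² ≈ 2.55 × 10⁻³ s⁻².

2.55 × 10⁻³ s⁻²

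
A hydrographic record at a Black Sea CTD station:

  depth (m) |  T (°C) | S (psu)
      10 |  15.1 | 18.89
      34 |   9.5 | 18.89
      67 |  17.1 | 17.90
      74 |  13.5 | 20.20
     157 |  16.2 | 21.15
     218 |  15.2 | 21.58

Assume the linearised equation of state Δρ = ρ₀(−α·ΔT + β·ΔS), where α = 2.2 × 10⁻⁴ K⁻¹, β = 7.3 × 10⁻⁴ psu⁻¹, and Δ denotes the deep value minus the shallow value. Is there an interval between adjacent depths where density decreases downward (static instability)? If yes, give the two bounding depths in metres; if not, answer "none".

Evaluate Δρ/ρ₀ = −αΔT + βΔS across each adjacent pair:
  10–34 m: −αΔT+βΔS = −(2.2 × 10⁻⁴)(-5.6)+(7.3 × 10⁻⁴)(+0.00) = 1.2 × 10⁻³ → stable
  34–67 m: −αΔT+βΔS = −(2.2 × 10⁻⁴)(+7.6)+(7.3 × 10⁻⁴)(-0.99) = -2.4 × 10⁻³ → UNSTABLE
  67–74 m: −αΔT+βΔS = −(2.2 × 10⁻⁴)(-3.6)+(7.3 × 10⁻⁴)(+2.30) = 2.5 × 10⁻³ → stable
  74–157 m: −αΔT+βΔS = −(2.2 × 10⁻⁴)(+2.7)+(7.3 × 10⁻⁴)(+0.95) = 9.9 × 10⁻⁵ → stable
  157–218 m: −αΔT+βΔS = −(2.2 × 10⁻⁴)(-1.0)+(7.3 × 10⁻⁴)(+0.43) = 5.3 × 10⁻⁴ → stable
The 34–67 m interval has Δρ < 0: lighter water underlies denser water.

34–67 m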